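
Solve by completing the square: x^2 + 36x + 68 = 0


Start: x^2 + 36x + 68 = 0
Move constant: x^2 + 36x = -68
Half of 36 is 18, squared is 324
Add 324 to both sides: x^2 + 36x + 324 = 256
(x + 18)^2 = 256
x + 18 = ±16
x = -18 + 16 = -2 or x = -18 - 16 = -34

x = -34, x = -2


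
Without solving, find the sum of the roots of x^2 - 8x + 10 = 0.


By Vieta's formulas for ax^2 + bx + c = 0:
  Sum of roots = -b/a
  Product of roots = c/a

Here a = 1, b = -8, c = 10
Sum = -(-8)/1 = 8
Product = 10/1 = 10

Sum = 8


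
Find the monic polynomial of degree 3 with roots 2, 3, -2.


A monic polynomial with roots 2, 3, -2 is:
p(x) = (x - 2)(x - 3)(x + 2)
After multiplying by (x - 2): x - 2
After multiplying by (x - 3): x^2 - 5x + 6
After multiplying by (x + 2): x^3 - 3x^2 - 4x + 12

x^3 - 3x^2 - 4x + 12


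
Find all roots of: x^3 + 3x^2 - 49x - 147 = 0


Let p(x) = x^3 + 3x^2 - 49x - 147. By the rational root theorem (leading coefficient 1), any rational root is an integer divisor of 147: try ±1, ±2, ... in turn.
Test x = 1: value = -192 ≠ 0.
Test x = -1: value = -96 ≠ 0.
Test x = 3: value = -240 ≠ 0.
Test x = -3: value = 0 ✓, so (x + 3) is a factor.
Synthetic division by (x + 3): bring down 1; 1(-3) + 3 = 0; 0(-3) - 49 = -49; (-49)(-3) - 147 = 0 → quotient x^2 - 49, remainder 0.
Solve the quadratic x^2 - 49 = 0: discriminant = 0^2 - 4(1)(-49) = 0 + 196 = 196.
sqrt(196) = 14, so x = (0 ± 14)/2: x = 7 or x = -7.
Collecting all roots found:

x = -7, x = -3, x = 7


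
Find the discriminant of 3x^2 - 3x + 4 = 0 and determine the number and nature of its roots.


For ax^2 + bx + c = 0, discriminant D = b^2 - 4ac
Here a = 3, b = -3, c = 4
D = (-3)^2 - 4(3)(4) = 9 - 48 = -39

D = -39 < 0
The equation has no real roots (2 complex conjugate roots).

Discriminant = -39, no real roots (2 complex conjugate roots)


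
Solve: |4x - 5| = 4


An absolute value equation |expr| = 4 gives two cases:
Case 1: 4x - 5 = 4
  4x = 9, so x = 9/4
Case 2: 4x - 5 = -4
  4x = 1, so x = 1/4

x = 1/4, x = 9/4


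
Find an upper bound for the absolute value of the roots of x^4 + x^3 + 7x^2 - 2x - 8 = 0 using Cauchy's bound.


Cauchy's bound: all roots r satisfy |r| <= 1 + max(|a_i/a_n|) for i = 0,...,n-1
where a_n is the leading coefficient.

Coefficients: [1, 1, 7, -2, -8]
Leading coefficient a_n = 1
Ratios |a_i/a_n|: 1, 7, 2, 8
Maximum ratio: 8
Cauchy's bound: |r| <= 1 + 8 = 9

Upper bound = 9


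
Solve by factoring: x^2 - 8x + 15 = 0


We need two numbers that multiply to 15 and add to -8.
Those numbers are -5 and -3 (since (-5) * (-3) = 15 and (-5) + (-3) = -8).
So x^2 - 8x + 15 = (x - 5)(x - 3) = 0
Setting each factor to zero: x = 5 or x = 3

x = 3, x = 5


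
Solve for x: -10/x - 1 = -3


Subtract -1 from both sides: -10/x = -2
Multiply both sides by x: -10 = -2 * x
Divide by -2: x = 5

x = 5


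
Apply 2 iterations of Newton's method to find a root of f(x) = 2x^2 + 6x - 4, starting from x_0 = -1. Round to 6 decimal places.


Newton's method: x_(n+1) = x_n - f(x_n)/f'(x_n)
f(x) = 2x^2 + 6x - 4
f'(x) = 4x + 6

Iteration 1:
  f(-1.000000) = -8.000000
  f'(-1.000000) = 2.000000
  x_1 = -1.000000 - (-8.000000)/(2.000000) = 3.000000

Iteration 2:
  f(3.000000) = 32.000000
  f'(3.000000) = 18.000000
  x_2 = 3.000000 - (32.000000)/(18.000000) = 1.222222

x_2 = 1.222222


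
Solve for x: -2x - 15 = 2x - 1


Starting with: -2x - 15 = 2x - 1
Move all x terms to left: (-2 - 2)x = -1 + 15
Simplify: -4x = 14
Divide both sides by -4: x = -7/2

x = -7/2


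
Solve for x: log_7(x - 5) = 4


Convert to exponential form: x - 5 = 7^4 = 2401
x = 2401 + 5 = 2406
Check: log_7(2406 - 5) = log_7(2401) = log_7(2401) = 4 ✓

x = 2406


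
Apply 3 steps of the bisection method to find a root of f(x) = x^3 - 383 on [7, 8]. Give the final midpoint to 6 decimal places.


f(x) = x^3 - 383
f(7) = -40 < 0
f(8) = 129 > 0

Step 1: midpoint = (7.000000 + 8.000000)/2 = 7.500000
  f(7.500000) = 38.875000
  f(mid) > 0, so root is in [7.000000, 7.500000]

Step 2: midpoint = (7.000000 + 7.500000)/2 = 7.250000
  f(7.250000) = -1.921875
  f(mid) < 0, so root is in [7.250000, 7.500000]

Step 3: midpoint = (7.250000 + 7.500000)/2 = 7.375000
  f(7.375000) = 18.130859
  f(mid) > 0, so root is in [7.250000, 7.375000]

midpoint = 7.375000


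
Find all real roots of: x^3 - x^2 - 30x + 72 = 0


Let p(x) = x^3 - x^2 - 30x + 72. By the rational root theorem (leading coefficient 1), any rational root is an integer divisor of 72: try ±1, ±2, ... in turn.
Test x = 1: value = 42 ≠ 0.
Test x = -1: value = 100 ≠ 0.
Test x = 2: value = 16 ≠ 0.
Test x = -2: value = 120 ≠ 0.
Test x = 3: value = 0 ✓, so (x - 3) is a factor.
Synthetic division by (x - 3): bring down 1; 1(3) - 1 = 2; 2(3) - 30 = -24; (-24)(3) + 72 = 0 → quotient x^2 + 2x - 24, remainder 0.
Solve the quadratic x^2 + 2x - 24 = 0: discriminant = 2^2 - 4(1)(-24) = 4 + 96 = 100.
sqrt(100) = 10, so x = (-2 ± 10)/2: x = 4 or x = -6.

x = -6, x = 3, x = 4


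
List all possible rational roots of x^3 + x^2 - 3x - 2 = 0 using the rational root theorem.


Rational root theorem: possible roots are ±p/q where:
  p divides the constant term (-2): p ∈ {1, 2}
  q divides the leading coefficient (1): q ∈ {1}

All possible rational roots: -2, -1, 1, 2

-2, -1, 1, 2


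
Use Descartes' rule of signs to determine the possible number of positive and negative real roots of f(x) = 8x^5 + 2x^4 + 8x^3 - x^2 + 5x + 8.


Descartes' rule of signs:

For positive roots, count sign changes in f(x) = 8x^5 + 2x^4 + 8x^3 - x^2 + 5x + 8:
Signs of coefficients: +, +, +, -, +, +
Number of sign changes: 2
Possible positive real roots: 2, 0

For negative roots, examine f(-x) = -8x^5 + 2x^4 - 8x^3 - x^2 - 5x + 8:
Signs of coefficients: -, +, -, -, -, +
Number of sign changes: 3
Possible negative real roots: 3, 1

Positive roots: 2 or 0; Negative roots: 3 or 1


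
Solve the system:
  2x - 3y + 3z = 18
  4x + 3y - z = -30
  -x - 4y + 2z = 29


Using Cramer's rule. Expand each determinant along the first row.
D  = 2*[3*2 - (-1)*(-4)] - (-3)*[4*2 - (-1)*(-1)] + 3*[4*(-4) - 3*(-1)]
  = 2*(2) - (-3)*(7) + 3*(-13) = -14
Dx = 18*[3*2 - (-1)*(-4)] - (-3)*[(-30)*2 - (-1)*29] + 3*[(-30)*(-4) - 3*29]
  = 18*(2) - (-3)*(-31) + 3*(33) = 42
Dy = 2*[(-30)*2 - (-1)*29] - 18*[4*2 - (-1)*(-1)] + 3*[4*29 - (-30)*(-1)]
  = 2*(-31) - 18*(7) + 3*(86) = 70
Dz = 2*[3*29 - (-30)*(-4)] - (-3)*[4*29 - (-30)*(-1)] + 18*[4*(-4) - 3*(-1)]
  = 2*(-33) - (-3)*(86) + 18*(-13) = -42
x = Dx/D = 42/-14 = -3, y = Dy/D = 70/-14 = -5, z = Dz/D = -42/-14 = 3
Check eq1: (2)(-3) + (-3)(-5) + (3)(3) = 18 = 18 ✓
Check eq2: (4)(-3) + (3)(-5) + (-1)(3) = -30 = -30 ✓
Check eq3: (-1)(-3) + (-4)(-5) + (2)(3) = 29 = 29 ✓

x = -3, y = -5, z = 3


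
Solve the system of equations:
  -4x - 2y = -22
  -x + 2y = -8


Using Cramer's rule:
Determinant D = (-4)(2) - (-1)(-2) = -8 - 2 = -10
Dx = (-22)(2) - (-8)(-2) = -44 - 16 = -60
Dy = (-4)(-8) - (-1)(-22) = 32 - 22 = 10
x = Dx/D = -60/-10 = 6
y = Dy/D = 10/-10 = -1

x = 6, y = -1


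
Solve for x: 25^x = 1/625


Express both sides with the same base.
1/625 = 25^(-2)
Since the bases match: x = -2

x = -2


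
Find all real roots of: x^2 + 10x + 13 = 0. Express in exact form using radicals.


Using the quadratic formula: x = (-b ± sqrt(b^2 - 4ac)) / (2a)
Here a = 1, b = 10, c = 13
Discriminant = b^2 - 4ac = 10^2 - 4(1)(13) = 100 - 52 = 48
Since discriminant = 48 > 0, there are two real roots.
x = (-10 ± 4*sqrt(3)) / 2
Simplifying: x = -5 ± 2*sqrt(3)
Numerically: x ≈ -1.5359 or x ≈ -8.4641

x = -5 + 2*sqrt(3) or x = -5 - 2*sqrt(3)


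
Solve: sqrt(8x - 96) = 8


Square both sides: 8x - 96 = 8^2 = 64
8x = 64 + 96 = 160
x = 20
Check: sqrt(8*20 - 96) = sqrt(64) = 8 ✓

x = 20


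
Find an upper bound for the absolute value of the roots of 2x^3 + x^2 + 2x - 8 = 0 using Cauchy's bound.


Cauchy's bound: all roots r satisfy |r| <= 1 + max(|a_i/a_n|) for i = 0,...,n-1
where a_n is the leading coefficient.

Coefficients: [2, 1, 2, -8]
Leading coefficient a_n = 2
Ratios |a_i/a_n|: 1/2, 1, 4
Maximum ratio: 4
Cauchy's bound: |r| <= 1 + 4 = 5

Upper bound = 5


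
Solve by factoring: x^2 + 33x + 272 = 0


We need two numbers that multiply to 272 and add to 33.
Those numbers are 17 and 16 (since 17 * 16 = 272 and 17 + 16 = 33).
So x^2 + 33x + 272 = (x + 17)(x + 16) = 0
Setting each factor to zero: x = -17 or x = -16

x = -17, x = -16


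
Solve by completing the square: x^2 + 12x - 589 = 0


Start: x^2 + 12x - 589 = 0
Move constant: x^2 + 12x = 589
Half of 12 is 6, squared is 36
Add 36 to both sides: x^2 + 12x + 36 = 625
(x + 6)^2 = 625
x + 6 = ±25
x = -6 + 25 = 19 or x = -6 - 25 = -31

x = -31, x = 19


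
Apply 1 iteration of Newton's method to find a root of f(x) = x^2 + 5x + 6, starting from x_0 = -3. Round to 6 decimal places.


Newton's method: x_(n+1) = x_n - f(x_n)/f'(x_n)
f(x) = x^2 + 5x + 6
f'(x) = 2x + 5

Iteration 1:
  f(-3.000000) = 0.000000
  f'(-3.000000) = -1.000000
  x_1 = -3.000000 - (0.000000)/(-1.000000) = -3.000000

x_1 = -3.000000


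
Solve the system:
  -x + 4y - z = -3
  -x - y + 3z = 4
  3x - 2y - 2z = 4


Using Cramer's rule. Expand each determinant along the first row.
D  = (-1)*[(-1)*(-2) - 3*(-2)] - 4*[(-1)*(-2) - 3*3] + (-1)*[(-1)*(-2) - (-1)*3]
  = (-1)*(8) - 4*(-7) + (-1)*(5) = 15
Dx = (-3)*[(-1)*(-2) - 3*(-2)] - 4*[4*(-2) - 3*4] + (-1)*[4*(-2) - (-1)*4]
  = (-3)*(8) - 4*(-20) + (-1)*(-4) = 60
Dy = (-1)*[4*(-2) - 3*4] - (-3)*[(-1)*(-2) - 3*3] + (-1)*[(-1)*4 - 4*3]
  = (-1)*(-20) - (-3)*(-7) + (-1)*(-16) = 15
Dz = (-1)*[(-1)*4 - 4*(-2)] - 4*[(-1)*4 - 4*3] + (-3)*[(-1)*(-2) - (-1)*3]
  = (-1)*(4) - 4*(-16) + (-3)*(5) = 45
x = Dx/D = 60/15 = 4, y = Dy/D = 15/15 = 1, z = Dz/D = 45/15 = 3
Check eq1: (-1)(4) + (4)(1) + (-1)(3) = -3 = -3 ✓
Check eq2: (-1)(4) + (-1)(1) + (3)(3) = 4 = 4 ✓
Check eq3: (3)(4) + (-2)(1) + (-2)(3) = 4 = 4 ✓

x = 4, y = 1, z = 3


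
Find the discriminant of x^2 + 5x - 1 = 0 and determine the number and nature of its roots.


For ax^2 + bx + c = 0, discriminant D = b^2 - 4ac
Here a = 1, b = 5, c = -1
D = (5)^2 - 4(1)(-1) = 25 + 4 = 29

D = 29 > 0 but not a perfect square
The equation has 2 distinct real irrational roots.

Discriminant = 29, 2 distinct real irrational roots


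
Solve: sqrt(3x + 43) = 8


Square both sides: 3x + 43 = 8^2 = 64
3x = 64 - 43 = 21
x = 7
Check: sqrt(3*7 + 43) = sqrt(64) = 8 ✓

x = 7


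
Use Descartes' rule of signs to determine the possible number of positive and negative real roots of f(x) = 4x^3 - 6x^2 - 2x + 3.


Descartes' rule of signs:

For positive roots, count sign changes in f(x) = 4x^3 - 6x^2 - 2x + 3:
Signs of coefficients: +, -, -, +
Number of sign changes: 2
Possible positive real roots: 2, 0

For negative roots, examine f(-x) = -4x^3 - 6x^2 + 2x + 3:
Signs of coefficients: -, -, +, +
Number of sign changes: 1
Possible negative real roots: 1

Positive roots: 2 or 0; Negative roots: 1


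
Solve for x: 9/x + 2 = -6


Subtract 2 from both sides: 9/x = -8
Multiply both sides by x: 9 = -8 * x
Divide by -8: x = -9/8

x = -9/8


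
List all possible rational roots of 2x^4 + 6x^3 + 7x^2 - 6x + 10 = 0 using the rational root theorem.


Rational root theorem: possible roots are ±p/q where:
  p divides the constant term (10): p ∈ {1, 2, 5, 10}
  q divides the leading coefficient (2): q ∈ {1, 2}

All possible rational roots: -10, -5, -5/2, -2, -1, -1/2, 1/2, 1, 2, 5/2, 5, 10

-10, -5, -5/2, -2, -1, -1/2, 1/2, 1, 2, 5/2, 5, 10


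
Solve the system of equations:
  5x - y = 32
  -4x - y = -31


Using Cramer's rule:
Determinant D = (5)(-1) - (-4)(-1) = -5 - 4 = -9
Dx = (32)(-1) - (-31)(-1) = -32 - 31 = -63
Dy = (5)(-31) - (-4)(32) = -155 + 128 = -27
x = Dx/D = -63/-9 = 7
y = Dy/D = -27/-9 = 3

x = 7, y = 3


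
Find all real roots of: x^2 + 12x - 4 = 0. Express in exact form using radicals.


Using the quadratic formula: x = (-b ± sqrt(b^2 - 4ac)) / (2a)
Here a = 1, b = 12, c = -4
Discriminant = b^2 - 4ac = 12^2 - 4(1)(-4) = 144 + 16 = 160
Since discriminant = 160 > 0, there are two real roots.
x = (-12 ± 4*sqrt(10)) / 2
Simplifying: x = -6 ± 2*sqrt(10)
Numerically: x ≈ 0.3246 or x ≈ -12.3246

x = -6 + 2*sqrt(10) or x = -6 - 2*sqrt(10)


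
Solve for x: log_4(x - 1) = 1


Convert to exponential form: x - 1 = 4^1 = 4
x = 4 + 1 = 5
Check: log_4(5 - 1) = log_4(4) = log_4(4) = 1 ✓

x = 5


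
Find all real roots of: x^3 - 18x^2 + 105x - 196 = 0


Let p(x) = x^3 - 18x^2 + 105x - 196. By the rational root theorem (leading coefficient 1), any rational root is an integer divisor of 196: try ±1, ±2, ... in turn.
Test x = 1: value = -108 ≠ 0.
Test x = -1: value = -320 ≠ 0.
Test x = 2: value = -50 ≠ 0.
Test x = -2: value = -486 ≠ 0.
Test x = 4: value = 0 ✓, so (x - 4) is a factor.
Synthetic division by (x - 4): bring down 1; 1(4) - 18 = -14; (-14)(4) + 105 = 49; 49(4) - 196 = 0 → quotient x^2 - 14x + 49, remainder 0.
Solve the quadratic x^2 - 14x + 49 = 0: discriminant = (-14)^2 - 4(1)(49) = 196 - 196 = 0.
Discriminant = 0, so a double root: x = 14/2 = 7.

x = 4, x = 7 (multiplicity 2)


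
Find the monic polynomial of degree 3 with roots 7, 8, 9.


A monic polynomial with roots 7, 8, 9 is:
p(x) = (x - 7)(x - 8)(x - 9)
After multiplying by (x - 7): x - 7
After multiplying by (x - 8): x^2 - 15x + 56
After multiplying by (x - 9): x^3 - 24x^2 + 191x - 504

x^3 - 24x^2 + 191x - 504


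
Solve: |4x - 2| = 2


An absolute value equation |expr| = 2 gives two cases:
Case 1: 4x - 2 = 2
  4x = 4, so x = 1
Case 2: 4x - 2 = -2
  4x = 0, so x = 0

x = 0, x = 1


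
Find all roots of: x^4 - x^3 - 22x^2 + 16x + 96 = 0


Let p(x) = x^4 - x^3 - 22x^2 + 16x + 96. By the rational root theorem (leading coefficient 1), any rational root is an integer divisor of 96: try ±1, ±2, ... in turn.
Test x = 1: value = 90 ≠ 0.
Test x = -1: value = 60 ≠ 0.
Test x = 2: value = 48 ≠ 0.
Test x = -2: value = 0 ✓, so (x + 2) is a factor.
Synthetic division by (x + 2): bring down 1; 1(-2) - 1 = -3; (-3)(-2) - 22 = -16; (-16)(-2) + 16 = 48; 48(-2) + 96 = 0 → quotient x^3 - 3x^2 - 16x + 48, remainder 0.
Continue with the quotient x^3 - 3x^2 - 16x + 48 (candidates must divide 48; re-test x = -2 first in case it repeats).
Test x = -2: value = 60 ≠ 0.
Test x = 3: value = 0 ✓, so (x - 3) is a factor.
Synthetic division by (x - 3): bring down 1; 1(3) - 3 = 0; 0(3) - 16 = -16; (-16)(3) + 48 = 0 → quotient x^2 - 16, remainder 0.
Solve the quadratic x^2 - 16 = 0: discriminant = 0^2 - 4(1)(-16) = 0 + 64 = 64.
sqrt(64) = 8, so x = (0 ± 8)/2: x = 4 or x = -4.
Collecting all roots found:

x = -4, x = -2, x = 3, x = 4


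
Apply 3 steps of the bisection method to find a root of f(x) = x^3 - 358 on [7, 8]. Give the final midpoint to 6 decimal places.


f(x) = x^3 - 358
f(7) = -15 < 0
f(8) = 154 > 0

Step 1: midpoint = (7.000000 + 8.000000)/2 = 7.500000
  f(7.500000) = 63.875000
  f(mid) > 0, so root is in [7.000000, 7.500000]

Step 2: midpoint = (7.000000 + 7.500000)/2 = 7.250000
  f(7.250000) = 23.078125
  f(mid) > 0, so root is in [7.000000, 7.250000]

Step 3: midpoint = (7.000000 + 7.250000)/2 = 7.125000
  f(7.125000) = 3.705078
  f(mid) > 0, so root is in [7.000000, 7.125000]

midpoint = 7.125000


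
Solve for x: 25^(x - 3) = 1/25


Express both sides with the same base.
1/25 = 25^(-1)
Since the bases match, equate exponents: x - 3 = -1
So x = -1 - (-3) = 2

x = 2


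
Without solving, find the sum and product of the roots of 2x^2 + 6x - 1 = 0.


By Vieta's formulas for ax^2 + bx + c = 0:
  Sum of roots = -b/a
  Product of roots = c/a

Here a = 2, b = 6, c = -1
Sum = -(6)/2 = -3
Product = -1/2 = -1/2

Sum = -3, Product = -1/2


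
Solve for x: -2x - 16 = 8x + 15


Starting with: -2x - 16 = 8x + 15
Move all x terms to left: (-2 - 8)x = 15 + 16
Simplify: -10x = 31
Divide both sides by -10: x = -31/10

x = -31/10


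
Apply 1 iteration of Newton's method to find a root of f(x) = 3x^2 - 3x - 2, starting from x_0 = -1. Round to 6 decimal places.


Newton's method: x_(n+1) = x_n - f(x_n)/f'(x_n)
f(x) = 3x^2 - 3x - 2
f'(x) = 6x - 3

Iteration 1:
  f(-1.000000) = 4.000000
  f'(-1.000000) = -9.000000
  x_1 = -1.000000 - (4.000000)/(-9.000000) = -0.555556

x_1 = -0.555556


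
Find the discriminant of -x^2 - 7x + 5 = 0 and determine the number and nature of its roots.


For ax^2 + bx + c = 0, discriminant D = b^2 - 4ac
Here a = -1, b = -7, c = 5
D = (-7)^2 - 4(-1)(5) = 49 + 20 = 69

D = 69 > 0 but not a perfect square
The equation has 2 distinct real irrational roots.

Discriminant = 69, 2 distinct real irrational roots


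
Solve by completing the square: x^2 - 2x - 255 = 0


Start: x^2 - 2x - 255 = 0
Move constant: x^2 - 2x = 255
Half of -2 is -1, squared is 1
Add 1 to both sides: x^2 - 2x + 1 = 256
(x - 1)^2 = 256
x - 1 = ±16
x = 1 + 16 = 17 or x = 1 - 16 = -15

x = -15, x = 17


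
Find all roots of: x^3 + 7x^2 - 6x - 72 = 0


Let p(x) = x^3 + 7x^2 - 6x - 72. By the rational root theorem (leading coefficient 1), any rational root is an integer divisor of 72: try ±1, ±2, ... in turn.
Test x = 1: value = -70 ≠ 0.
Test x = -1: value = -60 ≠ 0.
Test x = 2: value = -48 ≠ 0.
Test x = -2: value = -40 ≠ 0.
Test x = 3: value = 0 ✓, so (x - 3) is a factor.
Synthetic division by (x - 3): bring down 1; 1(3) + 7 = 10; 10(3) - 6 = 24; 24(3) - 72 = 0 → quotient x^2 + 10x + 24, remainder 0.
Solve the quadratic x^2 + 10x + 24 = 0: discriminant = 10^2 - 4(1)(24) = 100 - 96 = 4.
sqrt(4) = 2, so x = (-10 ± 2)/2: x = -4 or x = -6.
Collecting all roots found:

x = -6, x = -4, x = 3


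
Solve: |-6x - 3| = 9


An absolute value equation |expr| = 9 gives two cases:
Case 1: -6x - 3 = 9
  -6x = 12, so x = -2
Case 2: -6x - 3 = -9
  -6x = -6, so x = 1

x = -2, x = 1


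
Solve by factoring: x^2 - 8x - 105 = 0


We need two numbers that multiply to -105 and add to -8.
Those numbers are 7 and -15 (since 7 * (-15) = -105 and 7 + (-15) = -8).
So x^2 - 8x - 105 = (x + 7)(x - 15) = 0
Setting each factor to zero: x = -7 or x = 15

x = -7, x = 15


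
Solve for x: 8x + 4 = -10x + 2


Starting with: 8x + 4 = -10x + 2
Move all x terms to left: (8 + 10)x = 2 - 4
Simplify: 18x = -2
Divide both sides by 18: x = -1/9

x = -1/9


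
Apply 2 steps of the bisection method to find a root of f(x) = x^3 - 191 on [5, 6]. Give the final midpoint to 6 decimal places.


f(x) = x^3 - 191
f(5) = -66 < 0
f(6) = 25 > 0

Step 1: midpoint = (5.000000 + 6.000000)/2 = 5.500000
  f(5.500000) = -24.625000
  f(mid) < 0, so root is in [5.500000, 6.000000]

Step 2: midpoint = (5.500000 + 6.000000)/2 = 5.750000
  f(5.750000) = -0.890625
  f(mid) < 0, so root is in [5.750000, 6.000000]

midpoint = 5.750000


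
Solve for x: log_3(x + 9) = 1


Convert to exponential form: x + 9 = 3^1 = 3
x = 3 - 9 = -6
Check: log_3(-6 + 9) = log_3(3) = log_3(3) = 1 ✓

x = -6


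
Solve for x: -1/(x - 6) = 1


Multiply both sides by (x - 6): -1 = 1(x - 6)
Distribute: -1 = x - 6
x = -1 + 6 = 5
x = 5

x = 5


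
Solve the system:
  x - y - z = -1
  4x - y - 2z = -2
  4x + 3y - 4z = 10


Using Cramer's rule. Expand each determinant along the first row.
D  = 1*[(-1)*(-4) - (-2)*3] - (-1)*[4*(-4) - (-2)*4] + (-1)*[4*3 - (-1)*4]
  = 1*(10) - (-1)*(-8) + (-1)*(16) = -14
Dx = (-1)*[(-1)*(-4) - (-2)*3] - (-1)*[(-2)*(-4) - (-2)*10] + (-1)*[(-2)*3 - (-1)*10]
  = (-1)*(10) - (-1)*(28) + (-1)*(4) = 14
Dy = 1*[(-2)*(-4) - (-2)*10] - (-1)*[4*(-4) - (-2)*4] + (-1)*[4*10 - (-2)*4]
  = 1*(28) - (-1)*(-8) + (-1)*(48) = -28
Dz = 1*[(-1)*10 - (-2)*3] - (-1)*[4*10 - (-2)*4] + (-1)*[4*3 - (-1)*4]
  = 1*(-4) - (-1)*(48) + (-1)*(16) = 28
x = Dx/D = 14/-14 = -1, y = Dy/D = -28/-14 = 2, z = Dz/D = 28/-14 = -2
Check eq1: (1)(-1) + (-1)(2) + (-1)(-2) = -1 = -1 ✓
Check eq2: (4)(-1) + (-1)(2) + (-2)(-2) = -2 = -2 ✓
Check eq3: (4)(-1) + (3)(2) + (-4)(-2) = 10 = 10 ✓

x = -1, y = 2, z = -2


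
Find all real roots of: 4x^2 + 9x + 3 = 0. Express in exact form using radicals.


Using the quadratic formula: x = (-b ± sqrt(b^2 - 4ac)) / (2a)
Here a = 4, b = 9, c = 3
Discriminant = b^2 - 4ac = 9^2 - 4(4)(3) = 81 - 48 = 33
Since discriminant = 33 > 0, there are two real roots.
x = (-9 ± sqrt(33)) / 8
Numerically: x ≈ -0.4069 or x ≈ -1.8431

x = (-9 + sqrt(33)) / 8 or x = (-9 - sqrt(33)) / 8


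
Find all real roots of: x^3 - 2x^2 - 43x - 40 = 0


Let p(x) = x^3 - 2x^2 - 43x - 40. By the rational root theorem (leading coefficient 1), any rational root is an integer divisor of 40: try ±1, ±2, ... in turn.
Test x = 1: value = -84 ≠ 0.
Test x = -1: value = 0 ✓, so (x + 1) is a factor.
Synthetic division by (x + 1): bring down 1; 1(-1) - 2 = -3; (-3)(-1) - 43 = -40; (-40)(-1) - 40 = 0 → quotient x^2 - 3x - 40, remainder 0.
Solve the quadratic x^2 - 3x - 40 = 0: discriminant = (-3)^2 - 4(1)(-40) = 9 + 160 = 169.
sqrt(169) = 13, so x = (3 ± 13)/2: x = 8 or x = -5.

x = -5, x = -1, x = 8


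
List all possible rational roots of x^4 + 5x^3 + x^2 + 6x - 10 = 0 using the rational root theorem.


Rational root theorem: possible roots are ±p/q where:
  p divides the constant term (-10): p ∈ {1, 2, 5, 10}
  q divides the leading coefficient (1): q ∈ {1}

All possible rational roots: -10, -5, -2, -1, 1, 2, 5, 10

-10, -5, -2, -1, 1, 2, 5, 10


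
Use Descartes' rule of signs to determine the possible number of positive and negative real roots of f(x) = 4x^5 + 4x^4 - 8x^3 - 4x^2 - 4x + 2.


Descartes' rule of signs:

For positive roots, count sign changes in f(x) = 4x^5 + 4x^4 - 8x^3 - 4x^2 - 4x + 2:
Signs of coefficients: +, +, -, -, -, +
Number of sign changes: 2
Possible positive real roots: 2, 0

For negative roots, examine f(-x) = -4x^5 + 4x^4 + 8x^3 - 4x^2 + 4x + 2:
Signs of coefficients: -, +, +, -, +, +
Number of sign changes: 3
Possible negative real roots: 3, 1

Positive roots: 2 or 0; Negative roots: 3 or 1


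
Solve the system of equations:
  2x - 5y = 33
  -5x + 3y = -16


Using Cramer's rule:
Determinant D = (2)(3) - (-5)(-5) = 6 - 25 = -19
Dx = (33)(3) - (-16)(-5) = 99 - 80 = 19
Dy = (2)(-16) - (-5)(33) = -32 + 165 = 133
x = Dx/D = 19/-19 = -1
y = Dy/D = 133/-19 = -7

x = -1, y = -7


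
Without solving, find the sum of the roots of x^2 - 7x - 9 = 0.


By Vieta's formulas for ax^2 + bx + c = 0:
  Sum of roots = -b/a
  Product of roots = c/a

Here a = 1, b = -7, c = -9
Sum = -(-7)/1 = 7
Product = -9/1 = -9

Sum = 7


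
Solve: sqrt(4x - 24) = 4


Square both sides: 4x - 24 = 4^2 = 16
4x = 16 + 24 = 40
x = 10
Check: sqrt(4*10 - 24) = sqrt(16) = 4 ✓

x = 10


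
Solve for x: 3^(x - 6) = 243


Express both sides with the same base.
243 = 3^5
Since the bases match, equate exponents: x - 6 = 5
So x = 5 - (-6) = 11

x = 11


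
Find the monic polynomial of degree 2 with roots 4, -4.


A monic polynomial with roots 4, -4 is:
p(x) = (x - 4)(x + 4)
After multiplying by (x - 4): x - 4
After multiplying by (x + 4): x^2 - 16

x^2 - 16


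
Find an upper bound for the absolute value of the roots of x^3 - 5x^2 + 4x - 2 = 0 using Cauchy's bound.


Cauchy's bound: all roots r satisfy |r| <= 1 + max(|a_i/a_n|) for i = 0,...,n-1
where a_n is the leading coefficient.

Coefficients: [1, -5, 4, -2]
Leading coefficient a_n = 1
Ratios |a_i/a_n|: 5, 4, 2
Maximum ratio: 5
Cauchy's bound: |r| <= 1 + 5 = 6

Upper bound = 6


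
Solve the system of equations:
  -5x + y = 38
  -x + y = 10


Using Cramer's rule:
Determinant D = (-5)(1) - (-1)(1) = -5 + 1 = -4
Dx = (38)(1) - (10)(1) = 38 - 10 = 28
Dy = (-5)(10) - (-1)(38) = -50 + 38 = -12
x = Dx/D = 28/-4 = -7
y = Dy/D = -12/-4 = 3

x = -7, y = 3


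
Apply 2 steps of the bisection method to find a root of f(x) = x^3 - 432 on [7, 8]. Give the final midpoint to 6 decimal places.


f(x) = x^3 - 432
f(7) = -89 < 0
f(8) = 80 > 0

Step 1: midpoint = (7.000000 + 8.000000)/2 = 7.500000
  f(7.500000) = -10.125000
  f(mid) < 0, so root is in [7.500000, 8.000000]

Step 2: midpoint = (7.500000 + 8.000000)/2 = 7.750000
  f(7.750000) = 33.484375
  f(mid) > 0, so root is in [7.500000, 7.750000]

midpoint = 7.750000


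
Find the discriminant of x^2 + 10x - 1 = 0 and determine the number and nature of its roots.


For ax^2 + bx + c = 0, discriminant D = b^2 - 4ac
Here a = 1, b = 10, c = -1
D = (10)^2 - 4(1)(-1) = 100 + 4 = 104

D = 104 > 0 but not a perfect square
The equation has 2 distinct real irrational roots.

Discriminant = 104, 2 distinct real irrational roots


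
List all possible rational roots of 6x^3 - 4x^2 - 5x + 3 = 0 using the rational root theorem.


Rational root theorem: possible roots are ±p/q where:
  p divides the constant term (3): p ∈ {1, 3}
  q divides the leading coefficient (6): q ∈ {1, 2, 3, 6}

All possible rational roots: -3, -3/2, -1, -1/2, -1/3, -1/6, 1/6, 1/3, 1/2, 1, 3/2, 3

-3, -3/2, -1, -1/2, -1/3, -1/6, 1/6, 1/3, 1/2, 1, 3/2, 3


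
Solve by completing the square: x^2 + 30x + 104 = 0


Start: x^2 + 30x + 104 = 0
Move constant: x^2 + 30x = -104
Half of 30 is 15, squared is 225
Add 225 to both sides: x^2 + 30x + 225 = 121
(x + 15)^2 = 121
x + 15 = ±11
x = -15 + 11 = -4 or x = -15 - 11 = -26

x = -26, x = -4


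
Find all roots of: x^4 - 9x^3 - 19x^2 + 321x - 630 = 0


Let p(x) = x^4 - 9x^3 - 19x^2 + 321x - 630. By the rational root theorem (leading coefficient 1), any rational root is an integer divisor of 630: try ±1, ±2, ... in turn.
Test x = 1: value = -336 ≠ 0.
Test x = -1: value = -960 ≠ 0.
Test x = 2: value = -120 ≠ 0.
Test x = -2: value = -1260 ≠ 0.
Test x = 3: value = 0 ✓, so (x - 3) is a factor.
Synthetic division by (x - 3): bring down 1; 1(3) - 9 = -6; (-6)(3) - 19 = -37; (-37)(3) + 321 = 210; 210(3) - 630 = 0 → quotient x^3 - 6x^2 - 37x + 210, remainder 0.
Continue with the quotient x^3 - 6x^2 - 37x + 210 (candidates must divide 210; re-test x = 3 first in case it repeats).
Test x = 3: value = 72 ≠ 0.
Test x = -3: value = 240 ≠ 0.
Test x = 5: value = 0 ✓, so (x - 5) is a factor.
Synthetic division by (x - 5): bring down 1; 1(5) - 6 = -1; (-1)(5) - 37 = -42; (-42)(5) + 210 = 0 → quotient x^2 - x - 42, remainder 0.
Solve the quadratic x^2 - x - 42 = 0: discriminant = (-1)^2 - 4(1)(-42) = 1 + 168 = 169.
sqrt(169) = 13, so x = (1 ± 13)/2: x = 7 or x = -6.
Collecting all roots found:

x = -6, x = 3, x = 5, x = 7


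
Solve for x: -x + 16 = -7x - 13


Starting with: -x + 16 = -7x - 13
Move all x terms to left: (-1 + 7)x = -13 - 16
Simplify: 6x = -29
Divide both sides by 6: x = -29/6

x = -29/6


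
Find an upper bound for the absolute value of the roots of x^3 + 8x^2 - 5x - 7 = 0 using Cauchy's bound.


Cauchy's bound: all roots r satisfy |r| <= 1 + max(|a_i/a_n|) for i = 0,...,n-1
where a_n is the leading coefficient.

Coefficients: [1, 8, -5, -7]
Leading coefficient a_n = 1
Ratios |a_i/a_n|: 8, 5, 7
Maximum ratio: 8
Cauchy's bound: |r| <= 1 + 8 = 9

Upper bound = 9


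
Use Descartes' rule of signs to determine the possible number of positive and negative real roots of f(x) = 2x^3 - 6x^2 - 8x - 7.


Descartes' rule of signs:

For positive roots, count sign changes in f(x) = 2x^3 - 6x^2 - 8x - 7:
Signs of coefficients: +, -, -, -
Number of sign changes: 1
Possible positive real roots: 1

For negative roots, examine f(-x) = -2x^3 - 6x^2 + 8x - 7:
Signs of coefficients: -, -, +, -
Number of sign changes: 2
Possible negative real roots: 2, 0

Positive roots: 1; Negative roots: 2 or 0


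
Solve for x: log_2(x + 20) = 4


Convert to exponential form: x + 20 = 2^4 = 16
x = 16 - 20 = -4
Check: log_2(-4 + 20) = log_2(16) = log_2(16) = 4 ✓

x = -4


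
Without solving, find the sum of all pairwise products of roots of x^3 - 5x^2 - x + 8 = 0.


By Vieta's formulas for x^3 + bx^2 + cx + d = 0:
  r1 + r2 + r3 = -b/a = 5
  r1*r2 + r1*r3 + r2*r3 = c/a = -1
  r1*r2*r3 = -d/a = -8


Sum of pairwise products = -1


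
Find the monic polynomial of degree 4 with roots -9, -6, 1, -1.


A monic polynomial with roots -9, -6, 1, -1 is:
p(x) = (x + 9)(x + 6)(x - 1)(x + 1)
After multiplying by (x + 9): x + 9
After multiplying by (x + 6): x^2 + 15x + 54
After multiplying by (x - 1): x^3 + 14x^2 + 39x - 54
After multiplying by (x + 1): x^4 + 15x^3 + 53x^2 - 15x - 54

x^4 + 15x^3 + 53x^2 - 15x - 54


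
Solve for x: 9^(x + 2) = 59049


Express both sides with the same base.
59049 = 9^5
Since the bases match, equate exponents: x + 2 = 5
So x = 5 - (2) = 3

x = 3


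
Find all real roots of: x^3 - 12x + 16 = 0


Let p(x) = x^3 - 12x + 16. By the rational root theorem (leading coefficient 1), any rational root is an integer divisor of 16: try ±1, ±2, ... in turn.
Test x = 1: value = 5 ≠ 0.
Test x = -1: value = 27 ≠ 0.
Test x = 2: value = 0 ✓, so (x - 2) is a factor.
Synthetic division by (x - 2): bring down 1; 1(2) + 0 = 2; 2(2) - 12 = -8; (-8)(2) + 16 = 0 → quotient x^2 + 2x - 8, remainder 0.
Solve the quadratic x^2 + 2x - 8 = 0: discriminant = 2^2 - 4(1)(-8) = 4 + 32 = 36.
sqrt(36) = 6, so x = (-2 ± 6)/2: x = 2 or x = -4.

x = -4, x = 2 (multiplicity 2)


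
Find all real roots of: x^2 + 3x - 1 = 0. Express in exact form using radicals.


Using the quadratic formula: x = (-b ± sqrt(b^2 - 4ac)) / (2a)
Here a = 1, b = 3, c = -1
Discriminant = b^2 - 4ac = 3^2 - 4(1)(-1) = 9 + 4 = 13
Since discriminant = 13 > 0, there are two real roots.
x = (-3 ± sqrt(13)) / 2
Numerically: x ≈ 0.3028 or x ≈ -3.3028

x = (-3 + sqrt(13)) / 2 or x = (-3 - sqrt(13)) / 2


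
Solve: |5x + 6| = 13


An absolute value equation |expr| = 13 gives two cases:
Case 1: 5x + 6 = 13
  5x = 7, so x = 7/5
Case 2: 5x + 6 = -13
  5x = -19, so x = -19/5

x = -19/5, x = 7/5


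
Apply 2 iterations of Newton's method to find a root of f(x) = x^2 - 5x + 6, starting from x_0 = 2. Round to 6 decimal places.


Newton's method: x_(n+1) = x_n - f(x_n)/f'(x_n)
f(x) = x^2 - 5x + 6
f'(x) = 2x - 5

Iteration 1:
  f(2.000000) = 0.000000
  f'(2.000000) = -1.000000
  x_1 = 2.000000 - (0.000000)/(-1.000000) = 2.000000

Iteration 2:
  f(2.000000) = 0.000000
  f'(2.000000) = -1.000000
  x_2 = 2.000000 - (0.000000)/(-1.000000) = 2.000000

x_2 = 2.000000


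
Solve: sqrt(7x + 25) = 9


Square both sides: 7x + 25 = 9^2 = 81
7x = 81 - 25 = 56
x = 8
Check: sqrt(7*8 + 25) = sqrt(81) = 9 ✓

x = 8


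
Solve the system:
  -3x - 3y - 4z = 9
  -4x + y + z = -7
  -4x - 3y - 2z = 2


Using Cramer's rule. Expand each determinant along the first row.
D  = (-3)*[1*(-2) - 1*(-3)] - (-3)*[(-4)*(-2) - 1*(-4)] + (-4)*[(-4)*(-3) - 1*(-4)]
  = (-3)*(1) - (-3)*(12) + (-4)*(16) = -31
Dx = 9*[1*(-2) - 1*(-3)] - (-3)*[(-7)*(-2) - 1*2] + (-4)*[(-7)*(-3) - 1*2]
  = 9*(1) - (-3)*(12) + (-4)*(19) = -31
Dy = (-3)*[(-7)*(-2) - 1*2] - 9*[(-4)*(-2) - 1*(-4)] + (-4)*[(-4)*2 - (-7)*(-4)]
  = (-3)*(12) - 9*(12) + (-4)*(-36) = 0
Dz = (-3)*[1*2 - (-7)*(-3)] - (-3)*[(-4)*2 - (-7)*(-4)] + 9*[(-4)*(-3) - 1*(-4)]
  = (-3)*(-19) - (-3)*(-36) + 9*(16) = 93
x = Dx/D = -31/-31 = 1, y = Dy/D = 0/-31 = 0, z = Dz/D = 93/-31 = -3
Check eq1: (-3)(1) + (-3)(0) + (-4)(-3) = 9 = 9 ✓
Check eq2: (-4)(1) + (1)(0) + (1)(-3) = -7 = -7 ✓
Check eq3: (-4)(1) + (-3)(0) + (-2)(-3) = 2 = 2 ✓

x = 1, y = 0, z = -3


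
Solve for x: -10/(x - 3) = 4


Multiply both sides by (x - 3): -10 = 4(x - 3)
Distribute: -10 = 4x - 12
4x = -10 + 12 = 2
x = 1/2

x = 1/2


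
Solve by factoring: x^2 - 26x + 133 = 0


We need two numbers that multiply to 133 and add to -26.
Those numbers are -19 and -7 (since (-19) * (-7) = 133 and (-19) + (-7) = -26).
So x^2 - 26x + 133 = (x - 19)(x - 7) = 0
Setting each factor to zero: x = 19 or x = 7

x = 7, x = 19


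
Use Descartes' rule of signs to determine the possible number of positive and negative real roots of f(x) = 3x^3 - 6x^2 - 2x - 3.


Descartes' rule of signs:

For positive roots, count sign changes in f(x) = 3x^3 - 6x^2 - 2x - 3:
Signs of coefficients: +, -, -, -
Number of sign changes: 1
Possible positive real roots: 1

For negative roots, examine f(-x) = -3x^3 - 6x^2 + 2x - 3:
Signs of coefficients: -, -, +, -
Number of sign changes: 2
Possible negative real roots: 2, 0

Positive roots: 1; Negative roots: 2 or 0


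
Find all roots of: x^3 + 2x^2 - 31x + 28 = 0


Let p(x) = x^3 + 2x^2 - 31x + 28. By the rational root theorem (leading coefficient 1), any rational root is an integer divisor of 28: try ±1, ±2, ... in turn.
Test x = 1: value = 0 ✓, so (x - 1) is a factor.
Synthetic division by (x - 1): bring down 1; 1(1) + 2 = 3; 3(1) - 31 = -28; (-28)(1) + 28 = 0 → quotient x^2 + 3x - 28, remainder 0.
Solve the quadratic x^2 + 3x - 28 = 0: discriminant = 3^2 - 4(1)(-28) = 9 + 112 = 121.
sqrt(121) = 11, so x = (-3 ± 11)/2: x = 4 or x = -7.
Collecting all roots found:

x = -7, x = 1, x = 4


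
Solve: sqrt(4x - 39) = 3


Square both sides: 4x - 39 = 3^2 = 9
4x = 9 + 39 = 48
x = 12
Check: sqrt(4*12 - 39) = sqrt(9) = 3 ✓

x = 12


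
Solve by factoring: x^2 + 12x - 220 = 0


We need two numbers that multiply to -220 and add to 12.
Those numbers are 22 and -10 (since 22 * (-10) = -220 and 22 + (-10) = 12).
So x^2 + 12x - 220 = (x + 22)(x - 10) = 0
Setting each factor to zero: x = -22 or x = 10

x = -22, x = 10


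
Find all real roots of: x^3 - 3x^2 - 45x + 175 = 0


Let p(x) = x^3 - 3x^2 - 45x + 175. By the rational root theorem (leading coefficient 1), any rational root is an integer divisor of 175: try ±1, ±2, ... in turn.
Test x = 1: value = 128 ≠ 0.
Test x = -1: value = 216 ≠ 0.
Test x = 5: value = 0 ✓, so (x - 5) is a factor.
Synthetic division by (x - 5): bring down 1; 1(5) - 3 = 2; 2(5) - 45 = -35; (-35)(5) + 175 = 0 → quotient x^2 + 2x - 35, remainder 0.
Solve the quadratic x^2 + 2x - 35 = 0: discriminant = 2^2 - 4(1)(-35) = 4 + 140 = 144.
sqrt(144) = 12, so x = (-2 ± 12)/2: x = 5 or x = -7.

x = -7, x = 5 (multiplicity 2)


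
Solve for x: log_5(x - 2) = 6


Convert to exponential form: x - 2 = 5^6 = 15625
x = 15625 + 2 = 15627
Check: log_5(15627 - 2) = log_5(15625) = log_5(15625) = 6 ✓

x = 15627


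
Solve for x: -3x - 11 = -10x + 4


Starting with: -3x - 11 = -10x + 4
Move all x terms to left: (-3 + 10)x = 4 + 11
Simplify: 7x = 15
Divide both sides by 7: x = 15/7

x = 15/7


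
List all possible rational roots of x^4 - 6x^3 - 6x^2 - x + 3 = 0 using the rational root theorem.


Rational root theorem: possible roots are ±p/q where:
  p divides the constant term (3): p ∈ {1, 3}
  q divides the leading coefficient (1): q ∈ {1}

All possible rational roots: -3, -1, 1, 3

-3, -1, 1, 3


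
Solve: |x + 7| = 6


An absolute value equation |expr| = 6 gives two cases:
Case 1: x + 7 = 6
  x = -1, so x = -1
Case 2: x + 7 = -6
  x = -13, so x = -13

x = -13, x = -1


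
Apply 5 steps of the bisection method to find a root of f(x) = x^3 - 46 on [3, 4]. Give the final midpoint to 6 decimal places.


f(x) = x^3 - 46
f(3) = -19 < 0
f(4) = 18 > 0

Step 1: midpoint = (3.000000 + 4.000000)/2 = 3.500000
  f(3.500000) = -3.125000
  f(mid) < 0, so root is in [3.500000, 4.000000]

Step 2: midpoint = (3.500000 + 4.000000)/2 = 3.750000
  f(3.750000) = 6.734375
  f(mid) > 0, so root is in [3.500000, 3.750000]

Step 3: midpoint = (3.500000 + 3.750000)/2 = 3.625000
  f(3.625000) = 1.634766
  f(mid) > 0, so root is in [3.500000, 3.625000]

Step 4: midpoint = (3.500000 + 3.625000)/2 = 3.562500
  f(3.562500) = -0.786865
  f(mid) < 0, so root is in [3.562500, 3.625000]

Step 5: midpoint = (3.562500 + 3.625000)/2 = 3.593750
  f(3.593750) = 0.413422
  f(mid) > 0, so root is in [3.562500, 3.593750]

midpoint = 3.593750


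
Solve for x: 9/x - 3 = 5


Subtract -3 from both sides: 9/x = 8
Multiply both sides by x: 9 = 8 * x
Divide by 8: x = 9/8

x = 9/8


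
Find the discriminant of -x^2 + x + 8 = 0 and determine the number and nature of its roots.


For ax^2 + bx + c = 0, discriminant D = b^2 - 4ac
Here a = -1, b = 1, c = 8
D = (1)^2 - 4(-1)(8) = 1 + 32 = 33

D = 33 > 0 but not a perfect square
The equation has 2 distinct real irrational roots.

Discriminant = 33, 2 distinct real irrational roots


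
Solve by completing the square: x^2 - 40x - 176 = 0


Start: x^2 - 40x - 176 = 0
Move constant: x^2 - 40x = 176
Half of -40 is -20, squared is 400
Add 400 to both sides: x^2 - 40x + 400 = 576
(x - 20)^2 = 576
x - 20 = ±24
x = 20 + 24 = 44 or x = 20 - 24 = -4

x = -4, x = 44


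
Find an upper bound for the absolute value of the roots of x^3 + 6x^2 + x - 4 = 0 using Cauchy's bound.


Cauchy's bound: all roots r satisfy |r| <= 1 + max(|a_i/a_n|) for i = 0,...,n-1
where a_n is the leading coefficient.

Coefficients: [1, 6, 1, -4]
Leading coefficient a_n = 1
Ratios |a_i/a_n|: 6, 1, 4
Maximum ratio: 6
Cauchy's bound: |r| <= 1 + 6 = 7

Upper bound = 7


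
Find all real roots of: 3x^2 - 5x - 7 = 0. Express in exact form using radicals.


Using the quadratic formula: x = (-b ± sqrt(b^2 - 4ac)) / (2a)
Here a = 3, b = -5, c = -7
Discriminant = b^2 - 4ac = (-5)^2 - 4(3)(-7) = 25 + 84 = 109
Since discriminant = 109 > 0, there are two real roots.
x = (5 ± sqrt(109)) / 6
Numerically: x ≈ 2.5734 or x ≈ -0.9067

x = (5 + sqrt(109)) / 6 or x = (5 - sqrt(109)) / 6


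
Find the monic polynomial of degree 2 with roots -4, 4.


A monic polynomial with roots -4, 4 is:
p(x) = (x + 4)(x - 4)
After multiplying by (x + 4): x + 4
After multiplying by (x - 4): x^2 - 16

x^2 - 16


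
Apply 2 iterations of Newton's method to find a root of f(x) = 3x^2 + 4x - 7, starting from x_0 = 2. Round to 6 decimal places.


Newton's method: x_(n+1) = x_n - f(x_n)/f'(x_n)
f(x) = 3x^2 + 4x - 7
f'(x) = 6x + 4

Iteration 1:
  f(2.000000) = 13.000000
  f'(2.000000) = 16.000000
  x_1 = 2.000000 - (13.000000)/(16.000000) = 1.187500

Iteration 2:
  f(1.187500) = 1.980469
  f'(1.187500) = 11.125000
  x_2 = 1.187500 - (1.980469)/(11.125000) = 1.009480

x_2 = 1.009480


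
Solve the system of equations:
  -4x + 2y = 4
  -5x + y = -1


Using Cramer's rule:
Determinant D = (-4)(1) - (-5)(2) = -4 + 10 = 6
Dx = (4)(1) - (-1)(2) = 4 + 2 = 6
Dy = (-4)(-1) - (-5)(4) = 4 + 20 = 24
x = Dx/D = 6/6 = 1
y = Dy/D = 24/6 = 4

x = 1, y = 4


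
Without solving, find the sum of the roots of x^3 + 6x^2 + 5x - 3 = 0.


By Vieta's formulas for x^3 + bx^2 + cx + d = 0:
  r1 + r2 + r3 = -b/a = -6
  r1*r2 + r1*r3 + r2*r3 = c/a = 5
  r1*r2*r3 = -d/a = 3


Sum = -6


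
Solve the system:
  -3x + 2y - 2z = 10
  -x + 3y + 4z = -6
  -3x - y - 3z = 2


Using Cramer's rule. Expand each determinant along the first row.
D  = (-3)*[3*(-3) - 4*(-1)] - 2*[(-1)*(-3) - 4*(-3)] + (-2)*[(-1)*(-1) - 3*(-3)]
  = (-3)*(-5) - 2*(15) + (-2)*(10) = -35
Dx = 10*[3*(-3) - 4*(-1)] - 2*[(-6)*(-3) - 4*2] + (-2)*[(-6)*(-1) - 3*2]
  = 10*(-5) - 2*(10) + (-2)*(0) = -70
Dy = (-3)*[(-6)*(-3) - 4*2] - 10*[(-1)*(-3) - 4*(-3)] + (-2)*[(-1)*2 - (-6)*(-3)]
  = (-3)*(10) - 10*(15) + (-2)*(-20) = -140
Dz = (-3)*[3*2 - (-6)*(-1)] - 2*[(-1)*2 - (-6)*(-3)] + 10*[(-1)*(-1) - 3*(-3)]
  = (-3)*(0) - 2*(-20) + 10*(10) = 140
x = Dx/D = -70/-35 = 2, y = Dy/D = -140/-35 = 4, z = Dz/D = 140/-35 = -4
Check eq1: (-3)(2) + (2)(4) + (-2)(-4) = 10 = 10 ✓
Check eq2: (-1)(2) + (3)(4) + (4)(-4) = -6 = -6 ✓
Check eq3: (-3)(2) + (-1)(4) + (-3)(-4) = 2 = 2 ✓

x = 2, y = 4, z = -4


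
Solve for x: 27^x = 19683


Express both sides with the same base.
19683 = 27^3
Since the bases match: x = 3

x = 3


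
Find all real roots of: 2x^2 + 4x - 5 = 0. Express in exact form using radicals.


Using the quadratic formula: x = (-b ± sqrt(b^2 - 4ac)) / (2a)
Here a = 2, b = 4, c = -5
Discriminant = b^2 - 4ac = 4^2 - 4(2)(-5) = 16 + 40 = 56
Since discriminant = 56 > 0, there are two real roots.
x = (-4 ± 2*sqrt(14)) / 4
Simplifying: x = (-2 ± sqrt(14)) / 2
Numerically: x ≈ 0.8708 or x ≈ -2.8708

x = (-2 + sqrt(14)) / 2 or x = (-2 - sqrt(14)) / 2


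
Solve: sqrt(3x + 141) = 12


Square both sides: 3x + 141 = 12^2 = 144
3x = 144 - 141 = 3
x = 1
Check: sqrt(3*1 + 141) = sqrt(144) = 12 ✓

x = 1


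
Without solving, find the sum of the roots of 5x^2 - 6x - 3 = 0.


By Vieta's formulas for ax^2 + bx + c = 0:
  Sum of roots = -b/a
  Product of roots = c/a

Here a = 5, b = -6, c = -3
Sum = -(-6)/5 = 6/5
Product = -3/5 = -3/5

Sum = 6/5
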